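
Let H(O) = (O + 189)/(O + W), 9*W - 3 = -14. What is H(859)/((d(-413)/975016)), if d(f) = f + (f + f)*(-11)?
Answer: 54740184/398545 ≈ 137.35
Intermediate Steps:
W = -11/9 (W = 1/3 + (1/9)*(-14) = 1/3 - 14/9 = -11/9 ≈ -1.2222)
d(f) = -21*f (d(f) = f + (2*f)*(-11) = f - 22*f = -21*f)
H(O) = (189 + O)/(-11/9 + O) (H(O) = (O + 189)/(O - 11/9) = (189 + O)/(-11/9 + O))
H(859)/((d(-413)/975016)) = (9*(189 + 859)/(-11 + 9*859))/((-21*(-413)/975016)) = (9*1048/(-11 + 7731))/((8673*(1/975016))) = (9*1048/7720)/(1239/139288) = (9*(1/7720)*1048)*(139288/1239) = (1179/965)*(139288/1239) = 54740184/398545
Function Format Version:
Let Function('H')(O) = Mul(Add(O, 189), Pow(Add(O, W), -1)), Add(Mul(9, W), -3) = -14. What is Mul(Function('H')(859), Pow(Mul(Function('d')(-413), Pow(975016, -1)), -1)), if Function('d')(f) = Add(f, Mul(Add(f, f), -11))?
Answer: Rational(54740184, 398545) ≈ 137.35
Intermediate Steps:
W = Rational(-11, 9) (W = Add(Rational(1, 3), Mul(Rational(1, 9), -14)) = Add(Rational(1, 3), Rational(-14, 9)) = Rational(-11, 9) ≈ -1.2222)
Function('d')(f) = Mul(-21, f) (Function('d')(f) = Add(f, Mul(Mul(2, f), -11)) = Add(f, Mul(-22, f)) = Mul(-21, f))
Function('H')(O) = Mul(Pow(Add(Rational(-11, 9), O), -1), Add(189, O)) (Function('H')(O) = Mul(Add(O, 189), Pow(Add(O, Rational(-11, 9)), -1)) = Mul(Add(189, O), Pow(Add(Rational(-11, 9), O), -1)) = Mul(Pow(Add(Rational(-11, 9), O), -1), Add(189, O)))
Mul(Function('H')(859), Pow(Mul(Function('d')(-413), Pow(975016, -1)), -1)) = Mul(Mul(9, Pow(Add(-11, Mul(9, 859)), -1), Add(189, 859)), Pow(Mul(Mul(-21, -413), Pow(975016, -1)), -1)) = Mul(Mul(9, Pow(Add(-11, 7731), -1), 1048), Pow(Mul(8673, Rational(1, 975016)), -1)) = Mul(Mul(9, Pow(7720, -1), 1048), Pow(Rational(1239, 139288), -1)) = Mul(Mul(9, Rational(1, 7720), 1048), Rational(139288, 1239)) = Mul(Rational(1179, 965), Rational(139288, 1239)) = Rational(54740184, 398545)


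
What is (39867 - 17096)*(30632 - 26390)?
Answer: 96594582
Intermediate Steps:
(39867 - 17096)*(30632 - 26390) = 22771*4242 = 96594582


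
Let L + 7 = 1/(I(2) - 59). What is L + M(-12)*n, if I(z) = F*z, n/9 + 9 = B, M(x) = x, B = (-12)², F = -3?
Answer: -948156/65 ≈ -14587.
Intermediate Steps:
B = 144
n = 1215 (n = -81 + 9*144 = -81 + 1296 = 1215)
I(z) = -3*z
L = -456/65 (L = -7 + 1/(-3*2 - 59) = -7 + 1/(-6 - 59) = -7 + 1/(-65) = -7 - 1/65 = -456/65 ≈ -7.0154)
L + M(-12)*n = -456/65 - 12*1215 = -456/65 - 14580 = -948156/65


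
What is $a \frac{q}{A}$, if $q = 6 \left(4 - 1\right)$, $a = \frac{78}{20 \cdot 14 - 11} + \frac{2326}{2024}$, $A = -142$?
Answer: $- \frac{3526047}{19328188} \approx -0.18243$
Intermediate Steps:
$a = \frac{391783}{272228}$ ($a = \frac{78}{280 - 11} + 2326 \cdot \frac{1}{2024} = \frac{78}{269} + \frac{1163}{1012} = \frac{391783}{272228} \approx 1.4392$)
$q = 18$ ($q = 6 \cdot 3 = 18$)
$a \frac{q}{A} = \frac{391783 \frac{18}{-142}}{272228} = \frac{391783 \cdot 18 \left(- \frac{1}{142}\right)}{272228} = \frac{391783}{272228} \left(- \frac{9}{71}\right) = - \frac{3526047}{19328188}$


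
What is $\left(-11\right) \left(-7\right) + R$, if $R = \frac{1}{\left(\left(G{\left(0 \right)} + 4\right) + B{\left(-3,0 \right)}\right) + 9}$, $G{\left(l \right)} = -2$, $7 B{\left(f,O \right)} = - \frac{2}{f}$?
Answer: $\frac{17962}{233} \approx 77.09$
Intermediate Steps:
$B{\left(f,O \right)} = - \frac{2}{7 f}$ ($B{\left(f,O \right)} = \frac{\left(-2\right) \frac{1}{f}}{7} = - \frac{2}{7 f}$)
$R = \frac{21}{233}$ ($R = \frac{1}{\left(\left(-2 + 4\right) - \frac{2}{7 \left(-3\right)}\right) + 9} = \frac{1}{\left(2 - - \frac{2}{21}\right) + 9} = \frac{1}{\left(2 + \frac{2}{21}\right) + 9} = \frac{1}{\frac{44}{21} + 9} = \frac{1}{\frac{233}{21}} = \frac{21}{233} \approx 0.090129$)
$\left(-11\right) \left(-7\right) + R = \left(-11\right) \left(-7\right) + \frac{21}{233} = 77 + \frac{21}{233} = \frac{17962}{233}$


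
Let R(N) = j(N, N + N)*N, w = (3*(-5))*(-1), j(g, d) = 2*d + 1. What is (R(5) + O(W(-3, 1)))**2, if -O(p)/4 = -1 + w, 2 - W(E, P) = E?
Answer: 2401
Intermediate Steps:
j(g, d) = 1 + 2*d
W(E, P) = 2 - E
w = 15 (w = -15*(-1) = 15)
R(N) = N*(1 + 4*N) (R(N) = (1 + 2*(N + N))*N = (1 + 2*(2*N))*N = (1 + 4*N)*N = N*(1 + 4*N))
O(p) = -56 (O(p) = -4*(-1 + 15) = -4*14 = -56)
(R(5) + O(W(-3, 1)))**2 = (5*(1 + 4*5) - 56)**2 = (5*(1 + 20) - 56)**2 = (5*21 - 56)**2 = (105 - 56)**2 = 49**2 = 2401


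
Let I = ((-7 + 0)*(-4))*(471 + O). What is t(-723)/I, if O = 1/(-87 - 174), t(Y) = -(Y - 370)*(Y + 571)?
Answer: -285273/22645 ≈ -12.598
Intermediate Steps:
t(Y) = -(-370 + Y)*(571 + Y)
O = -1/261 (O = 1/(-261) = -1/261 ≈ -0.0038314)
I = 3442040/261 (I = ((-7 + 0)*(-4))*(471 - 1/261) = -7*(-4)*(122930/261) = 28*(122930/261) = 3442040/261 ≈ 13188.)
t(-723)/I = (211270 - 1*(-723)**2 - 201*(-723))/(3442040/261) = (211270 - 1*522729 + 145323)*(261/3442040) = (211270 - 522729 + 145323)*(261/3442040) = -166136*261/3442040 = -285273/22645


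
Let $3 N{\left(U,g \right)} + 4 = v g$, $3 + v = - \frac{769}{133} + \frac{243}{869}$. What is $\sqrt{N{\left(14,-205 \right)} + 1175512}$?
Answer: $\frac{\sqrt{15710282865981011}}{115577} \approx 1084.5$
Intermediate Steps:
$v = - \frac{982673}{115577}$ ($v = -3 + \left(- \frac{769}{133} + \frac{243}{869}\right) = -3 - \frac{635942}{115577} = - \frac{982673}{115577} \approx -8.5023$)
$N{\left(U,g \right)} = - \frac{4}{3} - \frac{982673 g}{346731}$ ($N{\left(U,g \right)} = - \frac{4}{3} + \frac{\left(- \frac{982673}{115577}\right) g}{3} = - \frac{4}{3} - \frac{982673 g}{346731}$)
$\sqrt{N{\left(14,-205 \right)} + 1175512} = \sqrt{\left(- \frac{4}{3} - - \frac{201447965}{346731}\right) + 1175512} = \sqrt{\left(- \frac{4}{3} + \frac{201447965}{346731}\right) + 1175512} = \sqrt{\frac{66995219}{115577} + 1175512} = \sqrt{\frac{135929145643}{115577}} = \frac{\sqrt{15710282865981011}}{115577}$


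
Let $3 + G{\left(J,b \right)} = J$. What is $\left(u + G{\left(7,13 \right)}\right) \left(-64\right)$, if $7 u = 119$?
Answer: $-1344$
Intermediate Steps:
$u = 17$ ($u = \frac{1}{7} \cdot 119 = 17$)
$G{\left(J,b \right)} = -3 + J$
$\left(u + G{\left(7,13 \right)}\right) \left(-64\right) = \left(17 + \left(-3 + 7\right)\right) \left(-64\right) = \left(17 + 4\right) \left(-64\right) = 21 \left(-64\right) = -1344$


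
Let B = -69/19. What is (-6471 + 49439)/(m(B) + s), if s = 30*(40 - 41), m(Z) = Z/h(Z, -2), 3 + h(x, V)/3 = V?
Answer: -4081960/2827 ≈ -1443.9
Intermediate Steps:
h(x, V) = -9 + 3*V
B = -69/19 (B = -69*1/19 = -69/19 ≈ -3.6316)
m(Z) = -Z/15 (m(Z) = Z/(-9 + 3*(-2)) = Z/(-9 - 6) = Z/(-15) = Z*(-1/15) = -Z/15)
s = -30 (s = 30*(-1) = -30)
(-6471 + 49439)/(m(B) + s) = (-6471 + 49439)/(-1/15*(-69/19) - 30) = 42968/(23/95 - 30) = 42968/(-2827/95) = 42968*(-95/2827) = -4081960/2827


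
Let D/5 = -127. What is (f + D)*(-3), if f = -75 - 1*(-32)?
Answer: 2034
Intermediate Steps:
D = -635 (D = 5*(-127) = -635)
f = -43 (f = -75 + 32 = -43)
(f + D)*(-3) = (-43 - 635)*(-3) = -678*(-3) = 2034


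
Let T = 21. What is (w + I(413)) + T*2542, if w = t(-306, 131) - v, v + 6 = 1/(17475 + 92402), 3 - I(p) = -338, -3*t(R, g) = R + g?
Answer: 17729972471/329631 ≈ 53787.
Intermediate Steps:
t(R, g) = -R/3 - g/3 (t(R, g) = -(R + g)/3 = -R/3 - g/3)
I(p) = 341 (I(p) = 3 - 1*(-338) = 3 + 338 = 341)
v = -659261/109877 (v = -6 + 1/(17475 + 92402) = -6 + 1/109877 = -659261/109877 ≈ -6.0000)
w = 21206258/329631 (w = (-1/3*(-306) - 1/3*131) - 1*(-659261/109877) = (102 - 131/3) + 659261/109877 = 175/3 + 659261/109877 = 21206258/329631 ≈ 64.333)
(w + I(413)) + T*2542 = (21206258/329631 + 341) + 21*2542 = 133610429/329631 + 53382 = 17729972471/329631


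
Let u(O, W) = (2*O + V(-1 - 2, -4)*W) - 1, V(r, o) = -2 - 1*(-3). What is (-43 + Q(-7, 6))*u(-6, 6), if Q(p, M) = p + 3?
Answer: 329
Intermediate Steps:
V(r, o) = 1 (V(r, o) = -2 + 3 = 1)
Q(p, M) = 3 + p
u(O, W) = -1 + W + 2*O (u(O, W) = (2*O + 1*W) - 1 = (2*O + W) - 1 = (W + 2*O) - 1 = -1 + W + 2*O)
(-43 + Q(-7, 6))*u(-6, 6) = (-43 + (3 - 7))*(-1 + 6 + 2*(-6)) = (-43 - 4)*(-1 + 6 - 12) = -47*(-7) = 329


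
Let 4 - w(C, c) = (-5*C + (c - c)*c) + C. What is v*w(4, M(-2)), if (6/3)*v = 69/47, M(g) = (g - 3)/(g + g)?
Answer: 690/47 ≈ 14.681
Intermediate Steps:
M(g) = (-3 + g)/(2*g) (M(g) = (-3 + g)/((2*g)) = (-3 + g)*(1/(2*g)) = (-3 + g)/(2*g))
w(C, c) = 4 + 4*C (w(C, c) = 4 - ((-5*C + (c - c)*c) + C) = 4 - ((-5*C + 0*c) + C) = 4 - ((-5*C + 0) + C) = 4 - (-5*C + C) = 4 - (-4)*C = 4 + 4*C)
v = 69/94 (v = (69/47)/2 = (69*(1/47))/2 = (½)*(69/47) = 69/94 ≈ 0.73404)
v*w(4, M(-2)) = 69*(4 + 4*4)/94 = 69*(4 + 16)/94 = (69/94)*20 = 690/47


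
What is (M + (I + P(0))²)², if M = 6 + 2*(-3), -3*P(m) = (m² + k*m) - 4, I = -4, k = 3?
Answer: 4096/81 ≈ 50.568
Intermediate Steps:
P(m) = 4/3 - m - m²/3 (P(m) = -((m² + 3*m) - 4)/3 = -(-4 + m² + 3*m)/3 = 4/3 - m - m²/3)
M = 0 (M = 6 - 6 = 0)
(M + (I + P(0))²)² = (0 + (-4 + (4/3 - 1*0 - ⅓*0²))²)² = (0 + (-4 + (4/3 + 0 - ⅓*0))²)² = (0 + (-4 + (4/3 + 0 + 0))²)² = (0 + (-4 + 4/3)²)² = (0 + (-8/3)²)² = (0 + 64/9)² = (64/9)² = 4096/81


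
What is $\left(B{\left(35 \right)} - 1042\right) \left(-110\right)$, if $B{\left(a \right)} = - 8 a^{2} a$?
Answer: $37844620$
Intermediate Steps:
$B{\left(a \right)} = - 8 a^{3}$
$\left(B{\left(35 \right)} - 1042\right) \left(-110\right) = \left(- 8 \cdot 35^{3} - 1042\right) \left(-110\right) = \left(\left(-8\right) 42875 - 1042\right) \left(-110\right) = \left(-343000 - 1042\right) \left(-110\right) = \left(-344042\right) \left(-110\right) = 37844620$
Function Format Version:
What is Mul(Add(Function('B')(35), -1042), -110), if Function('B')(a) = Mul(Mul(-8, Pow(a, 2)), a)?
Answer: 37844620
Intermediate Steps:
Function('B')(a) = Mul(-8, Pow(a, 3))
Mul(Add(Function('B')(35), -1042), -110) = Mul(Add(Mul(-8, Pow(35, 3)), -1042), -110) = Mul(Add(Mul(-8, 42875), -1042), -110) = Mul(Add(-343000, -1042), -110) = Mul(-344042, -110) = 37844620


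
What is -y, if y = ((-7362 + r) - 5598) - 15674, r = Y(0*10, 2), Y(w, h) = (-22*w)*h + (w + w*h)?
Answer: 28634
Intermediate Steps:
Y(w, h) = w - 21*h*w (Y(w, h) = -22*h*w + (w + h*w) = w - 21*h*w)
r = 0 (r = (0*10)*(1 - 21*2) = 0*(1 - 42) = 0*(-41) = 0)
y = -28634 (y = ((-7362 + 0) - 5598) - 15674 = (-7362 - 5598) - 15674 = -12960 - 15674 = -28634)
-y = -1*(-28634) = 28634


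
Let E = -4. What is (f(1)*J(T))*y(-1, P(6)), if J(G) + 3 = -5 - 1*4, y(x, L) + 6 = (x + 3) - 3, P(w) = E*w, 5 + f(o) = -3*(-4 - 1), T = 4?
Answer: 840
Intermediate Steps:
f(o) = 10 (f(o) = -5 - 3*(-4 - 1) = -5 - 3*(-5) = -5 + 15 = 10)
P(w) = -4*w
y(x, L) = -6 + x (y(x, L) = -6 + ((x + 3) - 3) = -6 + ((3 + x) - 3) = -6 + x)
J(G) = -12 (J(G) = -3 + (-5 - 1*4) = -3 + (-5 - 4) = -3 - 9 = -12)
(f(1)*J(T))*y(-1, P(6)) = (10*(-12))*(-6 - 1) = -120*(-7) = 840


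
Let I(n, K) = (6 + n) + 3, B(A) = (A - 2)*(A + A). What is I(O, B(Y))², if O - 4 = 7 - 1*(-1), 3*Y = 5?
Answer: 441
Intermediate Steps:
Y = 5/3 (Y = (⅓)*5 = 5/3 ≈ 1.6667)
B(A) = 2*A*(-2 + A) (B(A) = (-2 + A)*(2*A) = 2*A*(-2 + A))
O = 12 (O = 4 + (7 - 1*(-1)) = 4 + (7 + 1) = 4 + 8 = 12)
I(n, K) = 9 + n
I(O, B(Y))² = (9 + 12)² = 21² = 441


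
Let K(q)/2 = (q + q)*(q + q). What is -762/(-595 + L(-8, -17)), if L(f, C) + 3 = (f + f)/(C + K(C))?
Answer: 874395/686213 ≈ 1.2742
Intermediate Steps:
K(q) = 8*q² (K(q) = 2*((q + q)*(q + q)) = 2*((2*q)*(2*q)) = 2*(4*q²) = 8*q²)
L(f, C) = -3 + 2*f/(C + 8*C²) (L(f, C) = -3 + (f + f)/(C + 8*C²) = -3 + (2*f)/(C + 8*C²) = -3 + 2*f/(C + 8*C²))
-762/(-595 + L(-8, -17)) = -762/(-595 + (-24*(-17)² - 3*(-17) + 2*(-8))/((-17)*(1 + 8*(-17)))) = -762/(-595 - (-24*289 + 51 - 16)/(17*(1 - 136))) = -762/(-595 - 1/17*(-6936 + 51 - 16)/(-135)) = -762/(-595 - 1/17*(-1/135)*(-6901)) = -762/(-595 - 6901/2295) = -762/(-1372426/2295) = -2295/1372426*(-762) = 874395/686213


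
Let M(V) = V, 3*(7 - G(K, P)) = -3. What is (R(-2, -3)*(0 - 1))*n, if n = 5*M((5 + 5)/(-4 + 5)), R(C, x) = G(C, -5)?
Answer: -400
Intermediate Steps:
G(K, P) = 8 (G(K, P) = 7 - ⅓*(-3) = 7 + 1 = 8)
R(C, x) = 8
n = 50 (n = 5*((5 + 5)/(-4 + 5)) = 5*(10/1) = 5*(10*1) = 5*10 = 50)
(R(-2, -3)*(0 - 1))*n = (8*(0 - 1))*50 = (8*(-1))*50 = -8*50 = -400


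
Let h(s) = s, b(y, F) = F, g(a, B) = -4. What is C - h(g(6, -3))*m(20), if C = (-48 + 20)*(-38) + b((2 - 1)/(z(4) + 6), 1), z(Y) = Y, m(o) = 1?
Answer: 1069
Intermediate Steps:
C = 1065 (C = (-48 + 20)*(-38) + 1 = -28*(-38) + 1 = 1064 + 1 = 1065)
C - h(g(6, -3))*m(20) = 1065 - (-4) = 1065 - 1*(-4) = 1065 + 4 = 1069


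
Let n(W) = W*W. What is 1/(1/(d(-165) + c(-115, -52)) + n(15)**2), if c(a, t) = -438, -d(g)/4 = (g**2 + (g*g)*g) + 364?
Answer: 17857706/904046366251 ≈ 1.9753e-5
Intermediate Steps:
d(g) = -1456 - 4*g**2 - 4*g**3 (d(g) = -4*((g**2 + (g*g)*g) + 364) = -4*((g**2 + g**2*g) + 364) = -4*((g**2 + g**3) + 364) = -4*(364 + g**2 + g**3) = -1456 - 4*g**2 - 4*g**3)
n(W) = W**2
1/(1/(d(-165) + c(-115, -52)) + n(15)**2) = 1/(1/((-1456 - 4*(-165)**2 - 4*(-165)**3) - 438) + (15**2)**2) = 1/(1/((-1456 - 4*27225 - 4*(-4492125)) - 438) + 225**2) = 1/(1/((-1456 - 108900 + 17968500) - 438) + 50625) = 1/(1/(17858144 - 438) + 50625) = 1/(1/17857706 + 50625) = 1/(904046366251/17857706) = 17857706/904046366251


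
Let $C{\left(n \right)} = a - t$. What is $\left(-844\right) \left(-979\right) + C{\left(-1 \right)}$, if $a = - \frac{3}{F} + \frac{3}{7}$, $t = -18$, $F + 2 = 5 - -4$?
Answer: $826294$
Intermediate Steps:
$F = 7$ ($F = -2 + \left(5 - -4\right) = -2 + \left(5 + 4\right) = -2 + 9 = 7$)
$a = 0$ ($a = - \frac{3}{7} + \frac{3}{7} = 0$)
$C{\left(n \right)} = 18$ ($C{\left(n \right)} = 0 - -18 = 0 + 18 = 18$)
$\left(-844\right) \left(-979\right) + C{\left(-1 \right)} = \left(-844\right) \left(-979\right) + 18 = 826276 + 18 = 826294$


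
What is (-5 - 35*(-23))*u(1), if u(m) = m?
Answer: 800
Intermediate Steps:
(-5 - 35*(-23))*u(1) = (-5 - 35*(-23))*1 = (-5 + 805)*1 = 800*1 = 800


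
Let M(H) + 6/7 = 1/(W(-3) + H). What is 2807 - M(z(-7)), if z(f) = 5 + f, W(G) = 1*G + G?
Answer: 157247/56 ≈ 2808.0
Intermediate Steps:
W(G) = 2*G (W(G) = G + G = 2*G)
M(H) = -6/7 + 1/(-6 + H) (M(H) = -6/7 + 1/(2*(-3) + H) = -6/7 + 1/(-6 + H))
2807 - M(z(-7)) = 2807 - (43 - 6*(5 - 7))/(7*(-6 + (5 - 7))) = 2807 - (43 - 6*(-2))/(7*(-6 - 2)) = 2807 - (43 + 12)/(7*(-8)) = 2807 - (-1)*55/(7*8) = 2807 - 1*(-55/56) = 2807 + 55/56 = 157247/56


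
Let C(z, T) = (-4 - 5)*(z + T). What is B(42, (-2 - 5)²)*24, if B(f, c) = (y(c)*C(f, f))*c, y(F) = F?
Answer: -43563744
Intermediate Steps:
C(z, T) = -9*T - 9*z (C(z, T) = -9*(T + z) = -9*T - 9*z)
B(f, c) = -18*f*c² (B(f, c) = (c*(-9*f - 9*f))*c = (c*(-18*f))*c = (-18*c*f)*c = -18*f*c²)
B(42, (-2 - 5)²)*24 = -18*42*((-2 - 5)²)²*24 = -18*42*((-7)²)²*24 = -18*42*49²*24 = -18*42*2401*24 = -1815156*24 = -43563744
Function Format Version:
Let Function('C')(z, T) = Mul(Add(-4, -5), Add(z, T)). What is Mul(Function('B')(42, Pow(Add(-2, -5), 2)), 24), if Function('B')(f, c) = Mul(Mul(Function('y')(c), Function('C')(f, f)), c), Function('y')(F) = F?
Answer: -43563744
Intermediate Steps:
Function('C')(z, T) = Add(Mul(-9, T), Mul(-9, z)) (Function('C')(z, T) = Mul(-9, Add(T, z)) = Add(Mul(-9, T), Mul(-9, z)))
Function('B')(f, c) = Mul(-18, f, Pow(c, 2)) (Function('B')(f, c) = Mul(Mul(c, Add(Mul(-9, f), Mul(-9, f))), c) = Mul(Mul(c, Mul(-18, f)), c) = Mul(Mul(-18, c, f), c) = Mul(-18, f, Pow(c, 2)))
Mul(Function('B')(42, Pow(Add(-2, -5), 2)), 24) = Mul(Mul(-18, 42, Pow(Pow(Add(-2, -5), 2), 2)), 24) = Mul(Mul(-18, 42, Pow(Pow(-7, 2), 2)), 24) = Mul(Mul(-18, 42, Pow(49, 2)), 24) = Mul(Mul(-18, 42, 2401), 24) = Mul(-1815156, 24) = -43563744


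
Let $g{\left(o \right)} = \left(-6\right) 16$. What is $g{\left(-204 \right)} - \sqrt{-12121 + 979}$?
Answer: $-96 - 3 i \sqrt{1238} \approx -96.0 - 105.56 i$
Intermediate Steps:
$g{\left(o \right)} = -96$
$g{\left(-204 \right)} - \sqrt{-12121 + 979} = -96 - \sqrt{-12121 + 979} = -96 - \sqrt{-11142} = -96 - 3 i \sqrt{1238}$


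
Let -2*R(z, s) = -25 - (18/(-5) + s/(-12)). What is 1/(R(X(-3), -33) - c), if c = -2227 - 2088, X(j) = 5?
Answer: 40/173083 ≈ 0.00023110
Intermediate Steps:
c = -4315
R(z, s) = 107/10 - s/24 (R(z, s) = -(-25 - (18/(-5) + s/(-12)))/2 = -(-25 - (18*(-⅕) + s*(-1/12)))/2 = -(-25 - (-18/5 - s/12))/2 = -(-25 + (18/5 + s/12))/2 = -(-107/5 + s/12)/2 = 107/10 - s/24)
1/(R(X(-3), -33) - c) = 1/((107/10 - 1/24*(-33)) - 1*(-4315)) = 1/((107/10 + 11/8) + 4315) = 1/(483/40 + 4315) = 1/(173083/40) = 40/173083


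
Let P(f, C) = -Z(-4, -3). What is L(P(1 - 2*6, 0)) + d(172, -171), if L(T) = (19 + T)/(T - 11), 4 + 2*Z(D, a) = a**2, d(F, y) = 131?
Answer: 1168/9 ≈ 129.78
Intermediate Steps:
Z(D, a) = -2 + a**2/2
P(f, C) = -5/2 (P(f, C) = -(-2 + (1/2)*(-3)**2) = -(-2 + (1/2)*9) = -(-2 + 9/2) = -1*5/2 = -5/2)
L(T) = (19 + T)/(-11 + T)
L(P(1 - 2*6, 0)) + d(172, -171) = (19 - 5/2)/(-11 - 5/2) + 131 = (33/2)/(-27/2) + 131 = -2/27*33/2 + 131 = -11/9 + 131 = 1168/9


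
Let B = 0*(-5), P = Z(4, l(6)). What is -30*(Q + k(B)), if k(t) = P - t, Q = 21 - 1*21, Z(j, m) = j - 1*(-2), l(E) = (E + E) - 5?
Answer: -180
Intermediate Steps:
l(E) = -5 + 2*E (l(E) = 2*E - 5 = -5 + 2*E)
Z(j, m) = 2 + j (Z(j, m) = j + 2 = 2 + j)
P = 6 (P = 2 + 4 = 6)
Q = 0 (Q = 21 - 21 = 0)
B = 0
k(t) = 6 - t
-30*(Q + k(B)) = -30*(0 + (6 - 1*0)) = -30*(0 + (6 + 0)) = -30*(0 + 6) = -30*6 = -180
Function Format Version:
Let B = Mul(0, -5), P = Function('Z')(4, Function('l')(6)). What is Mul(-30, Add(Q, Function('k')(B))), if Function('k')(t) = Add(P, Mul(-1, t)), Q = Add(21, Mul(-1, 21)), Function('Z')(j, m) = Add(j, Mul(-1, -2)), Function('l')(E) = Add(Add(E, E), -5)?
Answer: -180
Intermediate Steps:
Function('l')(E) = Add(-5, Mul(2, E)) (Function('l')(E) = Add(Mul(2, E), -5) = Add(-5, Mul(2, E)))
Function('Z')(j, m) = Add(2, j) (Function('Z')(j, m) = Add(j, 2) = Add(2, j))
P = 6 (P = Add(2, 4) = 6)
Q = 0 (Q = Add(21, -21) = 0)
B = 0
Function('k')(t) = Add(6, Mul(-1, t))
Mul(-30, Add(Q, Function('k')(B))) = Mul(-30, Add(0, Add(6, Mul(-1, 0)))) = Mul(-30, Add(0, Add(6, 0))) = Mul(-30, Add(0, 6)) = Mul(-30, 6) = -180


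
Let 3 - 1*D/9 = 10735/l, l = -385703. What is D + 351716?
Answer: 135668426944/385703 ≈ 3.5174e+5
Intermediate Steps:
D = 10510596/385703 (D = 27 - 96615/(-385703) = 27 - 96615*(-1)/385703 = 27 - 9*(-10735/385703) = 27 + 96615/385703 = 10510596/385703 ≈ 27.250)
D + 351716 = 10510596/385703 + 351716 = 135668426944/385703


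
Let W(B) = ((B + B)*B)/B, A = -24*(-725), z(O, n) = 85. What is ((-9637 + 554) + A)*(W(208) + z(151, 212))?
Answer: 4166817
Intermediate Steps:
A = 17400
W(B) = 2*B (W(B) = ((2*B)*B)/B = (2*B²)/B = 2*B)
((-9637 + 554) + A)*(W(208) + z(151, 212)) = ((-9637 + 554) + 17400)*(2*208 + 85) = (-9083 + 17400)*(416 + 85) = 8317*501 = 4166817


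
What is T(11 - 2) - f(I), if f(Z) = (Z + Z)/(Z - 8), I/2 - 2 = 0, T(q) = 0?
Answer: 2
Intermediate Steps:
I = 4 (I = 4 + 2*0 = 4 + 0 = 4)
f(Z) = 2*Z/(-8 + Z) (f(Z) = (2*Z)/(-8 + Z) = 2*Z/(-8 + Z))
T(11 - 2) - f(I) = 0 - 2*4/(-8 + 4) = 0 - 2*4/(-4) = 0 - 2*4*(-1)/4 = 0 - 1*(-2) = 0 + 2 = 2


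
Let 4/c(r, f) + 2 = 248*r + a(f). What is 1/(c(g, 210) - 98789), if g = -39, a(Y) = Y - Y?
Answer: -4837/477842395 ≈ -1.0123e-5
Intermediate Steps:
a(Y) = 0
c(r, f) = 4/(-2 + 248*r) (c(r, f) = 4/(-2 + (248*r + 0)) = 4/(-2 + 248*r))
1/(c(g, 210) - 98789) = 1/(2/(-1 + 124*(-39)) - 98789) = 1/(2/(-1 - 4836) - 98789) = 1/(2/(-4837) - 98789) = 1/(2*(-1/4837) - 98789) = 1/(-2/4837 - 98789) = 1/(-477842395/4837) = -4837/477842395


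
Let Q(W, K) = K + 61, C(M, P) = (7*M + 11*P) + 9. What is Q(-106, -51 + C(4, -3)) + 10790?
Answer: 10804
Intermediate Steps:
C(M, P) = 9 + 7*M + 11*P
Q(W, K) = 61 + K
Q(-106, -51 + C(4, -3)) + 10790 = (61 + (-51 + (9 + 7*4 + 11*(-3)))) + 10790 = (61 + (-51 + (9 + 28 - 33))) + 10790 = (61 + (-51 + 4)) + 10790 = (61 - 47) + 10790 = 14 + 10790 = 10804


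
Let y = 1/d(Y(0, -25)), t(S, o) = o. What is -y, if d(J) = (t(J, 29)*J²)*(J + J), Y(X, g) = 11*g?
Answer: 1/1206218750 ≈ 8.2904e-10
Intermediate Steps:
d(J) = 58*J³ (d(J) = (29*J²)*(J + J) = (29*J²)*(2*J) = 58*J³)
y = -1/1206218750 (y = 1/(58*(11*(-25))³) = 1/(58*(-275)³) = 1/(58*(-20796875)) = 1/(-1206218750) = -1/1206218750 ≈ -8.2904e-10)
-y = -1*(-1/1206218750) = 1/1206218750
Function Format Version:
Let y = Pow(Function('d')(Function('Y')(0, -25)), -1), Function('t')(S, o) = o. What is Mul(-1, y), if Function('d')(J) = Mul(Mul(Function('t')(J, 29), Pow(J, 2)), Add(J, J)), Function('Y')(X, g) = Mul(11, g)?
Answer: Rational(1, 1206218750) ≈ 8.2904e-10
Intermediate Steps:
Function('d')(J) = Mul(58, Pow(J, 3)) (Function('d')(J) = Mul(Mul(29, Pow(J, 2)), Add(J, J)) = Mul(Mul(29, Pow(J, 2)), Mul(2, J)) = Mul(58, Pow(J, 3)))
y = Rational(-1, 1206218750) (y = Pow(Mul(58, Pow(Mul(11, -25), 3)), -1) = Pow(Mul(58, Pow(-275, 3)), -1) = Pow(Mul(58, -20796875), -1) = Pow(-1206218750, -1) = Rational(-1, 1206218750) ≈ -8.2904e-10)
Mul(-1, y) = Mul(-1, Rational(-1, 1206218750)) = Rational(1, 1206218750)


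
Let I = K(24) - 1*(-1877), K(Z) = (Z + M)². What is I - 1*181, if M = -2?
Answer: 2180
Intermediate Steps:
K(Z) = (-2 + Z)² (K(Z) = (Z - 2)² = (-2 + Z)²)
I = 2361 (I = (-2 + 24)² - 1*(-1877) = 22² + 1877 = 484 + 1877 = 2361)
I - 1*181 = 2361 - 1*181 = 2361 - 181 = 2180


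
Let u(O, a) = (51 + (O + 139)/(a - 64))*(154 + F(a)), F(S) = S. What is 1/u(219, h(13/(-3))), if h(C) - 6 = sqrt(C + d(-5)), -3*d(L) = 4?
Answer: (sqrt(51) + 174*I)/(5560*sqrt(51) + 1248867*I) ≈ 0.00013937 - 1.2873e-6*I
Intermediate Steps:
d(L) = -4/3 (d(L) = -1/3*4 = -4/3)
h(C) = 6 + sqrt(-4/3 + C) (h(C) = 6 + sqrt(C - 4/3) = 6 + sqrt(-4/3 + C))
u(O, a) = (51 + (139 + O)/(-64 + a))*(154 + a) (u(O, a) = (51 + (O + 139)/(a - 64))*(154 + a) = (51 + (139 + O)/(-64 + a))*(154 + a))
1/u(219, h(13/(-3))) = 1/((-481250 + 51*(6 + sqrt(-12 + 9*(13/(-3)))/3)**2 + 154*219 + 4729*(6 + sqrt(-12 + 9*(13/(-3)))/3) + 219*(6 + sqrt(-12 + 9*(13/(-3)))/3))/(-64 + (6 + sqrt(-12 + 9*(13/(-3)))/3))) = 1/((-481250 + 51*(6 + sqrt(-12 + 9*(13*(-1/3)))/3)**2 + 33726 + 4729*(6 + sqrt(-12 + 9*(13*(-1/3)))/3) + 219*(6 + sqrt(-12 + 9*(13*(-1/3)))/3))/(-64 + (6 + sqrt(-12 + 9*(13*(-1/3)))/3))) = 1/((-481250 + 51*(6 + sqrt(-12 + 9*(-13/3))/3)**2 + 33726 + 4729*(6 + sqrt(-12 + 9*(-13/3))/3) + 219*(6 + sqrt(-12 + 9*(-13/3))/3))/(-64 + (6 + sqrt(-12 + 9*(-13/3))/3))) = 1/((-481250 + 51*(6 + sqrt(-12 - 39)/3)**2 + 33726 + 4729*(6 + sqrt(-12 - 39)/3) + 219*(6 + sqrt(-12 - 39)/3))/(-64 + (6 + sqrt(-12 - 39)/3))) = 1/((-481250 + 51*(6 + sqrt(-51)/3)**2 + 33726 + 4729*(6 + sqrt(-51)/3) + 219*(6 + sqrt(-51)/3))/(-64 + (6 + sqrt(-51)/3))) = 1/((-481250 + 51*(6 + (I*sqrt(51))/3)**2 + 33726 + 4729*(6 + (I*sqrt(51))/3) + 219*(6 + (I*sqrt(51))/3))/(-64 + (6 + (I*sqrt(51))/3))) = 1/((-481250 + 51*(6 + I*sqrt(51)/3)**2 + 33726 + 4729*(6 + I*sqrt(51)/3) + 219*(6 + I*sqrt(51)/3))/(-64 + (6 + I*sqrt(51)/3))) = 1/((-481250 + 51*(6 + I*sqrt(51)/3)**2 + 33726 + (28374 + 4729*I*sqrt(51)/3) + (1314 + 73*I*sqrt(51)))/(-58 + I*sqrt(51)/3)) = 1/((-417836 + 51*(6 + I*sqrt(51)/3)**2 + 4948*I*sqrt(51)/3)/(-58 + I*sqrt(51)/3)) = (-58 + I*sqrt(51)/3)/(-417836 + 51*(6 + I*sqrt(51)/3)**2 + 4948*I*sqrt(51)/3)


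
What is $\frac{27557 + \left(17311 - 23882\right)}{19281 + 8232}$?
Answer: $\frac{20986}{27513} \approx 0.76277$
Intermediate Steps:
$\frac{27557 + \left(17311 - 23882\right)}{19281 + 8232} = \frac{27557 - 6571}{27513} = 20986 \cdot \frac{1}{27513} = \frac{20986}{27513}$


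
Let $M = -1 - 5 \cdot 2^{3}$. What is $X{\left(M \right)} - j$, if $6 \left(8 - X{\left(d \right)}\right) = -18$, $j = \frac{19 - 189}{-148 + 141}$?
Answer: $- \frac{93}{7} \approx -13.286$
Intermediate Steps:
$j = \frac{170}{7}$ ($j = - \frac{170}{-7} = \left(-170\right) \left(- \frac{1}{7}\right) = \frac{170}{7} \approx 24.286$)
$M = -41$ ($M = -1 - 40 = -41$)
$X{\left(d \right)} = 11$ ($X{\left(d \right)} = 8 - -3 = 8 + 3 = 11$)
$X{\left(M \right)} - j = 11 - \frac{170}{7} = - \frac{93}{7}$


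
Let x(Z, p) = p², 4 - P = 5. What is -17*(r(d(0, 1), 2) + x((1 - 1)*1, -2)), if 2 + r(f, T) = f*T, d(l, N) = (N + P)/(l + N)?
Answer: -34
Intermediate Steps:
P = -1 (P = 4 - 1*5 = 4 - 5 = -1)
d(l, N) = (-1 + N)/(N + l) (d(l, N) = (N - 1)/(l + N) = (-1 + N)/(N + l))
r(f, T) = -2 + T*f (r(f, T) = -2 + f*T = -2 + T*f)
-17*(r(d(0, 1), 2) + x((1 - 1)*1, -2)) = -17*((-2 + 2*((-1 + 1)/(1 + 0))) + (-2)²) = -17*((-2 + 2*(0/1)) + 4) = -17*((-2 + 2*(1*0)) + 4) = -17*((-2 + 2*0) + 4) = -17*((-2 + 0) + 4) = -17*(-2 + 4) = -17*2 = -34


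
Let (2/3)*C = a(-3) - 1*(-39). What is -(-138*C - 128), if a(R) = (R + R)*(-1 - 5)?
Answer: 15653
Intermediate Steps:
a(R) = -12*R (a(R) = (2*R)*(-6) = -12*R)
C = 225/2 (C = 3*(-12*(-3) - 1*(-39))/2 = 3*(36 + 39)/2 = (3/2)*75 = 225/2 ≈ 112.50)
-(-138*C - 128) = -(-138*225/2 - 128) = -(-15525 - 128) = -1*(-15653) = 15653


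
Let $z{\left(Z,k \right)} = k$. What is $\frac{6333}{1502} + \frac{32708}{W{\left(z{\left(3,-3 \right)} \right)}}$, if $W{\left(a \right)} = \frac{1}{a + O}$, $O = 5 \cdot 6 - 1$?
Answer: $\frac{1277319149}{1502} \approx 8.5041 \cdot 10^{5}$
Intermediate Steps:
$O = 29$ ($O = 30 - 1 = 29$)
$W{\left(a \right)} = \frac{1}{29 + a}$ ($W{\left(a \right)} = \frac{1}{a + 29} = \frac{1}{29 + a}$)
$\frac{6333}{1502} + \frac{32708}{W{\left(z{\left(3,-3 \right)} \right)}} = \frac{6333}{1502} + \frac{32708}{\frac{1}{29 - 3}} = 6333 \cdot \frac{1}{1502} + \frac{32708}{\frac{1}{26}} = \frac{6333}{1502} + 32708 \frac{1}{\frac{1}{26}} = \frac{6333}{1502} + 32708 \cdot 26 = \frac{6333}{1502} + 850408 = \frac{1277319149}{1502}$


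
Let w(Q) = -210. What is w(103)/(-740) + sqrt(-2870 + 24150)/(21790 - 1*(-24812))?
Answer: 21/74 + 2*sqrt(1330)/23301 ≈ 0.28691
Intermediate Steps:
w(103)/(-740) + sqrt(-2870 + 24150)/(21790 - 1*(-24812)) = -210/(-740) + sqrt(-2870 + 24150)/(21790 - 1*(-24812)) = -210*(-1/740) + sqrt(21280)/(21790 + 24812) = 21/74 + (4*sqrt(1330))/46602 = 21/74 + (4*sqrt(1330))*(1/46602) = 21/74 + 2*sqrt(1330)/23301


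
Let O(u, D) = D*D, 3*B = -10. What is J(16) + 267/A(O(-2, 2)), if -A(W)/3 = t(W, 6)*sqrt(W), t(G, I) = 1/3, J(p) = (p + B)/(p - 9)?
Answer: -5531/42 ≈ -131.69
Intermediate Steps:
B = -10/3 (B = (1/3)*(-10) = -10/3 ≈ -3.3333)
J(p) = (-10/3 + p)/(-9 + p) (J(p) = (p - 10/3)/(p - 9) = (-10/3 + p)/(-9 + p))
O(u, D) = D**2
t(G, I) = 1/3
A(W) = -sqrt(W)
J(16) + 267/A(O(-2, 2)) = (-10/3 + 16)/(-9 + 16) + 267/((-sqrt(2**2))) = (38/3)/7 + 267/((-sqrt(4))) = (1/7)*(38/3) + 267/((-1*2)) = 38/21 + 267/(-2) = 38/21 + 267*(-1/2) = 38/21 - 267/2 = -5531/42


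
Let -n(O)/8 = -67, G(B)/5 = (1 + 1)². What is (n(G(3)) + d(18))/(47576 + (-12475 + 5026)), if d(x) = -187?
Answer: 349/40127 ≈ 0.0086974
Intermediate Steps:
G(B) = 20 (G(B) = 5*(1 + 1)² = 5*2² = 5*4 = 20)
n(O) = 536 (n(O) = -8*(-67) = 536)
(n(G(3)) + d(18))/(47576 + (-12475 + 5026)) = (536 - 187)/(47576 + (-12475 + 5026)) = 349/(47576 - 7449) = 349/40127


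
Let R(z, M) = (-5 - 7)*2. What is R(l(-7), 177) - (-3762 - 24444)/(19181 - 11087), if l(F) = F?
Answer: -27675/1349 ≈ -20.515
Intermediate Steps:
R(z, M) = -24 (R(z, M) = -12*2 = -24)
R(l(-7), 177) - (-3762 - 24444)/(19181 - 11087) = -24 - (-3762 - 24444)/(19181 - 11087) = -24 - (-28206)/8094 = -24 - 1*(-4701/1349) = -24 + 4701/1349 = -27675/1349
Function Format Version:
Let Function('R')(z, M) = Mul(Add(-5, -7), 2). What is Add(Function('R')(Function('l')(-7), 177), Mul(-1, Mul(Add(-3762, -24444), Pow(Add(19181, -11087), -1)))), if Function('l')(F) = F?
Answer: Rational(-27675, 1349) ≈ -20.515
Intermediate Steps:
Function('R')(z, M) = -24 (Function('R')(z, M) = Mul(-12, 2) = -24)
Add(Function('R')(Function('l')(-7), 177), Mul(-1, Mul(Add(-3762, -24444), Pow(Add(19181, -11087), -1)))) = Add(-24, Mul(-1, Mul(Add(-3762, -24444), Pow(Add(19181, -11087), -1)))) = Add(-24, Mul(-1, Mul(-28206, Pow(8094, -1)))) = Add(-24, Mul(-1, Mul(-28206, Rational(1, 8094)))) = Add(-24, Mul(-1, Rational(-4701, 1349))) = Add(-24, Rational(4701, 1349)) = Rational(-27675, 1349)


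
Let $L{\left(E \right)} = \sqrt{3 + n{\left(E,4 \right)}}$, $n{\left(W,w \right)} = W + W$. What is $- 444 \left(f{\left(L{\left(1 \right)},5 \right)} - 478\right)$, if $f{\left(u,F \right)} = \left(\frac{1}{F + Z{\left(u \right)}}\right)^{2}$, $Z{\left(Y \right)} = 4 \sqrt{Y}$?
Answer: $212232 - \frac{444}{\left(5 + 4 \sqrt[4]{5}\right)^{2}} \approx 2.1223 \cdot 10^{5}$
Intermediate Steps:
$n{\left(W,w \right)} = 2 W$
$L{\left(E \right)} = \sqrt{3 + 2 E}$
$f{\left(u,F \right)} = \frac{1}{\left(F + 4 \sqrt{u}\right)^{2}}$ ($f{\left(u,F \right)} = \left(\frac{1}{F + 4 \sqrt{u}}\right)^{2} = \frac{1}{\left(F + 4 \sqrt{u}\right)^{2}}$)
$- 444 \left(f{\left(L{\left(1 \right)},5 \right)} - 478\right) = - 444 \left(\frac{1}{\left(5 + 4 \sqrt{\sqrt{3 + 2 \cdot 1}}\right)^{2}} - 478\right) = - 444 \left(\frac{1}{\left(5 + 4 \sqrt{\sqrt{3 + 2}}\right)^{2}} - 478\right) = - 444 \left(\frac{1}{\left(5 + 4 \sqrt{\sqrt{5}}\right)^{2}} - 478\right) = - 444 \left(\frac{1}{\left(5 + 4 \sqrt[4]{5}\right)^{2}} - 478\right) = - 444 \left(-478 + \frac{1}{\left(5 + 4 \sqrt[4]{5}\right)^{2}}\right) = 212232 - \frac{444}{\left(5 + 4 \sqrt[4]{5}\right)^{2}}$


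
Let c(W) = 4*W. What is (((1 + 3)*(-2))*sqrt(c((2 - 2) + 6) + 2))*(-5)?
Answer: 40*sqrt(26) ≈ 203.96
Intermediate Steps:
(((1 + 3)*(-2))*sqrt(c((2 - 2) + 6) + 2))*(-5) = (((1 + 3)*(-2))*sqrt(4*((2 - 2) + 6) + 2))*(-5) = ((4*(-2))*sqrt(4*(0 + 6) + 2))*(-5) = -8*sqrt(4*6 + 2)*(-5) = -8*sqrt(24 + 2)*(-5) = -8*sqrt(26)*(-5) = 40*sqrt(26)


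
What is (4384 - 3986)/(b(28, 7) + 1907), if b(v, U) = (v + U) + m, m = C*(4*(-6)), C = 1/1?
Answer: 199/959 ≈ 0.20751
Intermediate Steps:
C = 1
m = -24 (m = 1*(4*(-6)) = 1*(-24) = -24)
b(v, U) = -24 + U + v (b(v, U) = (v + U) - 24 = (U + v) - 24 = -24 + U + v)
(4384 - 3986)/(b(28, 7) + 1907) = (4384 - 3986)/((-24 + 7 + 28) + 1907) = 398/(11 + 1907) = 398/1918 = 398*(1/1918) = 199/959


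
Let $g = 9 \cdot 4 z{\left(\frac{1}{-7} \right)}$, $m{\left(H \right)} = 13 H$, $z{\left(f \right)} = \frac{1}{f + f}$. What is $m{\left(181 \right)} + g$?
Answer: $2227$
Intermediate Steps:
$z{\left(f \right)} = \frac{1}{2 f}$
$g = -126$ ($g = 9 \cdot 4 \frac{1}{2 \frac{1}{-7}} = 36 \frac{1}{2 \left(- \frac{1}{7}\right)} = 36 \cdot \frac{1}{2} \left(-7\right) = 36 \left(- \frac{7}{2}\right) = -126$)
$m{\left(181 \right)} + g = 13 \cdot 181 - 126 = 2353 - 126 = 2227$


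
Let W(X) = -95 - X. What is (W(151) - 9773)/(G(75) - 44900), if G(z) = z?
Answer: 10019/44825 ≈ 0.22351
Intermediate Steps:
(W(151) - 9773)/(G(75) - 44900) = ((-95 - 1*151) - 9773)/(75 - 44900) = ((-95 - 151) - 9773)/(-44825) = (-246 - 9773)*(-1/44825) = -10019*(-1/44825) = 10019/44825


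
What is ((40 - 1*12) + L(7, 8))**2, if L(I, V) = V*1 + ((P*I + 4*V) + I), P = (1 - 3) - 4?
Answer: 1089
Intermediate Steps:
P = -6 (P = -2 - 4 = -6)
L(I, V) = -5*I + 5*V (L(I, V) = V*1 + ((-6*I + 4*V) + I) = V + (-5*I + 4*V) = -5*I + 5*V)
((40 - 1*12) + L(7, 8))**2 = ((40 - 1*12) + (-5*7 + 5*8))**2 = ((40 - 12) + (-35 + 40))**2 = (28 + 5)**2 = 33**2 = 1089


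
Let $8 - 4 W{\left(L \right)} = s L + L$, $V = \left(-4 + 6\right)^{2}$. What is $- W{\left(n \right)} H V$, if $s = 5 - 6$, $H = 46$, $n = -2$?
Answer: $-368$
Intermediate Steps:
$s = -1$ ($s = 5 - 6 = -1$)
$V = 4$ ($V = 2^{2} = 4$)
$W{\left(L \right)} = 2$ ($W{\left(L \right)} = 2 - \frac{- L + L}{4} = 2 - 0 = 2 + 0 = 2$)
$- W{\left(n \right)} H V = - 2 \cdot 46 \cdot 4 = - 92 \cdot 4 = \left(-1\right) 368 = -368$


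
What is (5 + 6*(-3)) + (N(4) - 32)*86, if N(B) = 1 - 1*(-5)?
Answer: -2249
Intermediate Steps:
N(B) = 6 (N(B) = 1 + 5 = 6)
(5 + 6*(-3)) + (N(4) - 32)*86 = (5 + 6*(-3)) + (6 - 32)*86 = (5 - 18) - 26*86 = -13 - 2236 = -2249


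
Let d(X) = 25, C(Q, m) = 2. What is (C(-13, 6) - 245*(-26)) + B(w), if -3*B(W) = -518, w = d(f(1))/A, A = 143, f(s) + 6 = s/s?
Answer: 19634/3 ≈ 6544.7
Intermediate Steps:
f(s) = -5 (f(s) = -6 + s/s = -6 + 1 = -5)
w = 25/143 ≈ 0.17483
B(W) = 518/3 (B(W) = -⅓*(-518) = 518/3)
(C(-13, 6) - 245*(-26)) + B(w) = (2 - 245*(-26)) + 518/3 = (2 + 6370) + 518/3 = 6372 + 518/3 = 19634/3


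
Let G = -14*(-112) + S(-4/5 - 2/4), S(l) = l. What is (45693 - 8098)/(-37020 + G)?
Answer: -375950/354533 ≈ -1.0604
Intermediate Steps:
G = 15667/10 (G = -14*(-112) + (-4/5 - 2/4) = 1568 + (-4*⅕ - 2*¼) = 1568 + (-⅘ - ½) = 1568 - 13/10 = 15667/10 ≈ 1566.7)
(45693 - 8098)/(-37020 + G) = (45693 - 8098)/(-37020 + 15667/10) = 37595/(-354533/10) = 37595*(-10/354533) = -375950/354533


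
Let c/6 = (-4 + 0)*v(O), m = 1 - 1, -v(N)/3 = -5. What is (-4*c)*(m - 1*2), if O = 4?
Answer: -2880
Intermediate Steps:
v(N) = 15 (v(N) = -3*(-5) = 15)
m = 0
c = -360 (c = 6*((-4 + 0)*15) = 6*(-4*15) = 6*(-60) = -360)
(-4*c)*(m - 1*2) = (-4*(-360))*(0 - 1*2) = 1440*(0 - 2) = 1440*(-2) = -2880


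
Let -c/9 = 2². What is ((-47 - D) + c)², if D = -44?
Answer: 1521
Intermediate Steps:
c = -36 (c = -9*2² = -9*4 = -36)
((-47 - D) + c)² = ((-47 - 1*(-44)) - 36)² = ((-47 + 44) - 36)² = (-3 - 36)² = (-39)² = 1521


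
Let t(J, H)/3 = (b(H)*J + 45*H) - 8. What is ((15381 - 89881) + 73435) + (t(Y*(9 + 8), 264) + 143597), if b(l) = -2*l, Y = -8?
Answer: 393572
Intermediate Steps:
t(J, H) = -24 + 135*H - 6*H*J (t(J, H) = 3*(((-2*H)*J + 45*H) - 8) = 3*((-2*H*J + 45*H) - 8) = 3*((45*H - 2*H*J) - 8) = 3*(-8 + 45*H - 2*H*J) = -24 + 135*H - 6*H*J)
((15381 - 89881) + 73435) + (t(Y*(9 + 8), 264) + 143597) = ((15381 - 89881) + 73435) + ((-24 + 135*264 - 6*264*(-8*(9 + 8))) + 143597) = (-74500 + 73435) + ((-24 + 35640 - 6*264*(-8*17)) + 143597) = -1065 + ((-24 + 35640 - 6*264*(-136)) + 143597) = -1065 + ((-24 + 35640 + 215424) + 143597) = -1065 + (251040 + 143597) = -1065 + 394637 = 393572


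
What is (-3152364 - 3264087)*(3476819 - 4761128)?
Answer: 8240705767359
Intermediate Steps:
(-3152364 - 3264087)*(3476819 - 4761128) = -6416451*(-1284309) = 8240705767359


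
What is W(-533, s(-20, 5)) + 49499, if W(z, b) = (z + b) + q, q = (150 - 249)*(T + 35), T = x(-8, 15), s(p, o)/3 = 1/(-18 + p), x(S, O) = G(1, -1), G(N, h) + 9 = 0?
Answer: 1762893/38 ≈ 46392.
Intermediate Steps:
G(N, h) = -9 (G(N, h) = -9 + 0 = -9)
x(S, O) = -9
s(p, o) = 3/(-18 + p)
T = -9
q = -2574 (q = (150 - 249)*(-9 + 35) = -99*26 = -2574)
W(z, b) = -2574 + b + z (W(z, b) = (z + b) - 2574 = (b + z) - 2574 = -2574 + b + z)
W(-533, s(-20, 5)) + 49499 = (-2574 + 3/(-18 - 20) - 533) + 49499 = (-2574 + 3/(-38) - 533) + 49499 = (-2574 + 3*(-1/38) - 533) + 49499 = (-2574 - 3/38 - 533) + 49499 = -118069/38 + 49499 = 1762893/38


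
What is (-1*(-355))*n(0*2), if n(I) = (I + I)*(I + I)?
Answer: 0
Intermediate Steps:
n(I) = 4*I² (n(I) = (2*I)*(2*I) = 4*I²)
(-1*(-355))*n(0*2) = (-1*(-355))*(4*(0*2)²) = 355*(4*0²) = 355*(4*0) = 355*0 = 0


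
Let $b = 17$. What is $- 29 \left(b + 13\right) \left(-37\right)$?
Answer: $32190$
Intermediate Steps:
$- 29 \left(b + 13\right) \left(-37\right) = - 29 \left(17 + 13\right) \left(-37\right) = \left(-29\right) 30 \left(-37\right) = \left(-870\right) \left(-37\right) = 32190$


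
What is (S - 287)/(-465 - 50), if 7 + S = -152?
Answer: 446/515 ≈ 0.86602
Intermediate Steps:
S = -159 (S = -7 - 152 = -159)
(S - 287)/(-465 - 50) = (-159 - 287)/(-465 - 50) = -446/(-515) = -446*(-1/515) = 446/515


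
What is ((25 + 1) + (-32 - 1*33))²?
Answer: 1521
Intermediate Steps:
((25 + 1) + (-32 - 1*33))² = (26 + (-32 - 33))² = (26 - 65)² = (-39)² = 1521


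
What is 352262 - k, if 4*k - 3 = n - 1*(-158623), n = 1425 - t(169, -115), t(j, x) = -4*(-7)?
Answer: 1249025/4 ≈ 3.1226e+5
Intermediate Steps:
t(j, x) = 28
n = 1397 (n = 1425 - 1*28 = 1425 - 28 = 1397)
k = 160023/4 (k = 3/4 + (1397 - 1*(-158623))/4 = 3/4 + (1397 + 158623)/4 = 3/4 + (1/4)*160020 = 3/4 + 40005 = 160023/4 ≈ 40006.)
352262 - k = 352262 - 1*160023/4 = 352262 - 160023/4 = 1249025/4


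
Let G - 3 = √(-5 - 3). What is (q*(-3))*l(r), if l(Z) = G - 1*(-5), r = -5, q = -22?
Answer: 528 + 132*I*√2 ≈ 528.0 + 186.68*I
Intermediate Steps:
G = 3 + 2*I*√2 (G = 3 + √(-5 - 3) = 3 + √(-8) = 3 + 2*I*√2 ≈ 3.0 + 2.8284*I)
l(Z) = 8 + 2*I*√2 (l(Z) = (3 + 2*I*√2) - 1*(-5) = (3 + 2*I*√2) + 5 = 8 + 2*I*√2)
(q*(-3))*l(r) = (-22*(-3))*(8 + 2*I*√2) = 66*(8 + 2*I*√2) = 528 + 132*I*√2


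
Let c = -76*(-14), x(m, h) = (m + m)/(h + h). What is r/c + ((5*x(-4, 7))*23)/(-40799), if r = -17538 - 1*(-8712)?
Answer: -25715861/3100724 ≈ -8.2935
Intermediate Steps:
x(m, h) = m/h (x(m, h) = (2*m)/((2*h)) = (2*m)*(1/(2*h)) = m/h)
r = -8826 (r = -17538 + 8712 = -8826)
c = 1064
r/c + ((5*x(-4, 7))*23)/(-40799) = -8826/1064 + ((5*(-4/7))*23)/(-40799) = -8826*1/1064 + ((5*(-4*⅐))*23)*(-1/40799) = -4413/532 + ((5*(-4/7))*23)*(-1/40799) = -4413/532 - 20/7*23*(-1/40799) = -4413/532 - 460/7*(-1/40799) = -4413/532 + 460/285593 = -25715861/3100724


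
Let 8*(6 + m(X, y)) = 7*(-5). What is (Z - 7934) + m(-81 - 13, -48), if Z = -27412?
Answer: -282851/8 ≈ -35356.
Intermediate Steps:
m(X, y) = -83/8 (m(X, y) = -6 + (7*(-5))/8 = -6 + (⅛)*(-35) = -6 - 35/8 = -83/8)
(Z - 7934) + m(-81 - 13, -48) = (-27412 - 7934) - 83/8 = -35346 - 83/8 = -282851/8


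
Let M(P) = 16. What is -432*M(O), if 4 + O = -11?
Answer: -6912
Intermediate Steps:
O = -15 (O = -4 - 11 = -15)
-432*M(O) = -432*16 = -6912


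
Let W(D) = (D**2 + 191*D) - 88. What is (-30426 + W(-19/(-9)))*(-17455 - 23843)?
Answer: 33569932792/27 ≈ 1.2433e+9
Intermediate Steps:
W(D) = -88 + D**2 + 191*D
(-30426 + W(-19/(-9)))*(-17455 - 23843) = (-30426 + (-88 + (-19/(-9))**2 + 191*(-19/(-9))))*(-17455 - 23843) = (-30426 + (-88 + (-19*(-1/9))**2 + 191*(-19*(-1/9))))*(-41298) = (-30426 + (-88 + (19/9)**2 + 191*(19/9)))*(-41298) = (-30426 + (-88 + 361/81 + 3629/9))*(-41298) = (-30426 + 25894/81)*(-41298) = -2438612/81*(-41298) = 33569932792/27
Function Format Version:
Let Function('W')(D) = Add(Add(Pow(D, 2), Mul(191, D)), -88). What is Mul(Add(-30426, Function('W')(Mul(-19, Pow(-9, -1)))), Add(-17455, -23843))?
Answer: Rational(33569932792, 27) ≈ 1.2433e+9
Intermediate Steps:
Function('W')(D) = Add(-88, Pow(D, 2), Mul(191, D))
Mul(Add(-30426, Function('W')(Mul(-19, Pow(-9, -1)))), Add(-17455, -23843)) = Mul(Add(-30426, Add(-88, Pow(Mul(-19, Pow(-9, -1)), 2), Mul(191, Mul(-19, Pow(-9, -1))))), Add(-17455, -23843)) = Mul(Add(-30426, Add(-88, Pow(Mul(-19, Rational(-1, 9)), 2), Mul(191, Mul(-19, Rational(-1, 9))))), -41298) = Mul(Add(-30426, Add(-88, Pow(Rational(19, 9), 2), Mul(191, Rational(19, 9)))), -41298) = Mul(Add(-30426, Add(-88, Rational(361, 81), Rational(3629, 9))), -41298) = Mul(Add(-30426, Rational(25894, 81)), -41298) = Mul(Rational(-2438612, 81), -41298) = Rational(33569932792, 27)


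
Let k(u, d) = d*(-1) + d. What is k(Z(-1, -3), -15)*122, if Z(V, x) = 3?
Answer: 0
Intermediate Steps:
k(u, d) = 0 (k(u, d) = -d + d = 0)
k(Z(-1, -3), -15)*122 = 0*122 = 0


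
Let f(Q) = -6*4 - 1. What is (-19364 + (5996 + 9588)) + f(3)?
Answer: -3805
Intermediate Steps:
f(Q) = -25 (f(Q) = -24 - 1 = -25)
(-19364 + (5996 + 9588)) + f(3) = (-19364 + (5996 + 9588)) - 25 = (-19364 + 15584) - 25 = -3780 - 25 = -3805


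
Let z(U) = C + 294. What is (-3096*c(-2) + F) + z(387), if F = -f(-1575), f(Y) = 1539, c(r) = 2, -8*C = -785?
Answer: -58711/8 ≈ -7338.9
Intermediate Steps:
C = 785/8 (C = -1/8*(-785) = 785/8 ≈ 98.125)
F = -1539 (F = -1*1539 = -1539)
z(U) = 3137/8 (z(U) = 785/8 + 294 = 3137/8)
(-3096*c(-2) + F) + z(387) = (-3096*2 - 1539) + 3137/8 = (-6192 - 1539) + 3137/8 = -7731 + 3137/8 = -58711/8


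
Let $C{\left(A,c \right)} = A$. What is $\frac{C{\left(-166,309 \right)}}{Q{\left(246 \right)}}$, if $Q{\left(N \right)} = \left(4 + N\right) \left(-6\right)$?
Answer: $\frac{83}{750} \approx 0.11067$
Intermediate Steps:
$Q{\left(N \right)} = -24 - 6 N$
$\frac{C{\left(-166,309 \right)}}{Q{\left(246 \right)}} = - \frac{166}{-24 - 1476} = - \frac{166}{-1500} = \left(-166\right) \left(- \frac{1}{1500}\right) = \frac{83}{750}$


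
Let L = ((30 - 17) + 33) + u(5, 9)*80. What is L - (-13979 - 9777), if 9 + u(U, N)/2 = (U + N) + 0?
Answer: 24602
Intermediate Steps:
u(U, N) = -18 + 2*N + 2*U (u(U, N) = -18 + 2*((U + N) + 0) = -18 + 2*((N + U) + 0) = -18 + 2*(N + U) = -18 + (2*N + 2*U) = -18 + 2*N + 2*U)
L = 846 (L = ((30 - 17) + 33) + (-18 + 2*9 + 2*5)*80 = (13 + 33) + (-18 + 18 + 10)*80 = 46 + 10*80 = 46 + 800 = 846)
L - (-13979 - 9777) = 846 - (-13979 - 9777) = 846 - 1*(-23756) = 846 + 23756 = 24602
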